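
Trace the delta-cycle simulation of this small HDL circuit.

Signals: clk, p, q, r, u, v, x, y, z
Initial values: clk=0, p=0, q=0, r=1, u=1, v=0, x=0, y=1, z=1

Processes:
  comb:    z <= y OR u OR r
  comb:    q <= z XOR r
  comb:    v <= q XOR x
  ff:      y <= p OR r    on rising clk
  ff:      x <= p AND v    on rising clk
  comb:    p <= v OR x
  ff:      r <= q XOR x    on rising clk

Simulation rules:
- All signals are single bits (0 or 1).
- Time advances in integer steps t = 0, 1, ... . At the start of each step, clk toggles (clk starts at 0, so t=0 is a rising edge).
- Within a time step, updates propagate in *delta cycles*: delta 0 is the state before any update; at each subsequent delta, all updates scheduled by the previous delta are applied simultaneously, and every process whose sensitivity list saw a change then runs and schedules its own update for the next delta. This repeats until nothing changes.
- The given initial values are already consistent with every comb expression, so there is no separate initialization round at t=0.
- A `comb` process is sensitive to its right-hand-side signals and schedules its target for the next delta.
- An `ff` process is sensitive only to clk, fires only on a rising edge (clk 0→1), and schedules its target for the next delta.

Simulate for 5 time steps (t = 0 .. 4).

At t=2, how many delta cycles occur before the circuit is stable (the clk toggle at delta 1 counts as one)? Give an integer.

t=0 Δ0: u=1 q=0 z=1 p=0 r=1 v=0 x=0 clk=0 y=1
  Δ1: clk:0→1
  Δ2: r:1→0
  Δ3: q:0→1
  Δ4: v:0→1
  Δ5: p:0→1
  (5Δ to stable)
t=1 Δ0: u=1 q=1 z=1 p=1 r=0 v=1 x=0 clk=1 y=1
  Δ1: clk:1→0
  (1Δ to stable)
t=2 Δ0: u=1 q=1 z=1 p=1 r=0 v=1 x=0 clk=0 y=1
  Δ1: clk:0→1
  Δ2: r:0→1, x:0→1
  Δ3: q:1→0, v:1→0
  Δ4: v:0→1
  (4Δ to stable)
t=3 Δ0: u=1 q=0 z=1 p=1 r=1 v=1 x=1 clk=1 y=1
  Δ1: clk:1→0
  (1Δ to stable)
t=4 Δ0: u=1 q=0 z=1 p=1 r=1 v=1 x=1 clk=0 y=1
  Δ1: clk:0→1
  (1Δ to stable)

4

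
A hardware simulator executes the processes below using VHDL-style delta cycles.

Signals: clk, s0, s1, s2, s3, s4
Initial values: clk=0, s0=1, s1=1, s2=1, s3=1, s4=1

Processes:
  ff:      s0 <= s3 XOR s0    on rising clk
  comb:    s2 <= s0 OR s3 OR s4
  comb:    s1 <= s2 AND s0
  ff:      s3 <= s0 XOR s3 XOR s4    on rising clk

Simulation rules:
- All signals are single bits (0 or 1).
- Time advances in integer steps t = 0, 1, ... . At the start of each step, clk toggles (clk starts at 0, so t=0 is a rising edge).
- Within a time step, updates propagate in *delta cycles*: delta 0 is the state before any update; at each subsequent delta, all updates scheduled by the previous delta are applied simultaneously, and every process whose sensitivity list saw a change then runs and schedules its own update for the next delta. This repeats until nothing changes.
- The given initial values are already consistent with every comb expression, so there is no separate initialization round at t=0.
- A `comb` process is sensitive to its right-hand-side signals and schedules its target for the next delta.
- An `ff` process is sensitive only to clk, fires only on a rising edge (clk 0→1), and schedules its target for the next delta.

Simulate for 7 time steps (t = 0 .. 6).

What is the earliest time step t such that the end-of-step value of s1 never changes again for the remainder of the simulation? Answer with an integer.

2

[bits: clk,s4,s1,s3,s0,s2]
t=0: Δ0=011111 Δ1=111111 Δ2=111101 Δ3=110101 | 3Δ
t=1: Δ0=110101 Δ1=010101 | 1Δ
t=2: Δ0=010101 Δ1=110101 Δ2=110011 Δ3=111011 | 3Δ
t=3: Δ0=111011 Δ1=011011 | 1Δ
t=4: Δ0=011011 Δ1=111011 | 1Δ
t=5: Δ0=111011 Δ1=011011 | 1Δ
t=6: Δ0=011011 Δ1=111011 | 1Δ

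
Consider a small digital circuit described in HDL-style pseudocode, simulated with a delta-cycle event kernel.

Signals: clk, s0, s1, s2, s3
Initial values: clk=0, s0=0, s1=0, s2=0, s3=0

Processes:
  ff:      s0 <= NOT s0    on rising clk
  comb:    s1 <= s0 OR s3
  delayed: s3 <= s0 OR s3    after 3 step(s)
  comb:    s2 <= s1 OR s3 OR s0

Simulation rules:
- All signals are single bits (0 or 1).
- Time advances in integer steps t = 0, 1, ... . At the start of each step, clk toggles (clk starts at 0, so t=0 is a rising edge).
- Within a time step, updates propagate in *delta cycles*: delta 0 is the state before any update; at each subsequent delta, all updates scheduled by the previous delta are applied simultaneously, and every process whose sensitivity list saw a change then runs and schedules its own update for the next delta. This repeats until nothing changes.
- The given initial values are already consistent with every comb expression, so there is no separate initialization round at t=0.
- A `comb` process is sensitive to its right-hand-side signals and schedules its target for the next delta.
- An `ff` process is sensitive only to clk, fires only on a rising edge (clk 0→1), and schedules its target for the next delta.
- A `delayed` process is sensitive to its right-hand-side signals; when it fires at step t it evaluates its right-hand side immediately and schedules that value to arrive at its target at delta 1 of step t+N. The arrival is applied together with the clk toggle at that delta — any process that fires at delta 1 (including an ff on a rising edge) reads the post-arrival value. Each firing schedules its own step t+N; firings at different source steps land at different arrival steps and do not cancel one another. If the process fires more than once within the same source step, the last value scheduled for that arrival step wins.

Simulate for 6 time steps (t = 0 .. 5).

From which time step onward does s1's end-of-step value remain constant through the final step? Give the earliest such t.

3

[bits: s0,clk,s3,s1,s2]
t=0: Δ0=00000 Δ1=01000 Δ2=11000 Δ3=11011 | 3Δ
t=1: Δ0=11011 Δ1=10011 | 1Δ
t=2: Δ0=10011 Δ1=11011 Δ2=01011 Δ3=01001 Δ4=01000 | 4Δ
t=3: Δ0=01000 Δ1=00100 Δ2=00111 | 2Δ
t=4: Δ0=00111 Δ1=01111 Δ2=11111 | 2Δ
t=5: Δ0=11111 Δ1=10011 | 1Δ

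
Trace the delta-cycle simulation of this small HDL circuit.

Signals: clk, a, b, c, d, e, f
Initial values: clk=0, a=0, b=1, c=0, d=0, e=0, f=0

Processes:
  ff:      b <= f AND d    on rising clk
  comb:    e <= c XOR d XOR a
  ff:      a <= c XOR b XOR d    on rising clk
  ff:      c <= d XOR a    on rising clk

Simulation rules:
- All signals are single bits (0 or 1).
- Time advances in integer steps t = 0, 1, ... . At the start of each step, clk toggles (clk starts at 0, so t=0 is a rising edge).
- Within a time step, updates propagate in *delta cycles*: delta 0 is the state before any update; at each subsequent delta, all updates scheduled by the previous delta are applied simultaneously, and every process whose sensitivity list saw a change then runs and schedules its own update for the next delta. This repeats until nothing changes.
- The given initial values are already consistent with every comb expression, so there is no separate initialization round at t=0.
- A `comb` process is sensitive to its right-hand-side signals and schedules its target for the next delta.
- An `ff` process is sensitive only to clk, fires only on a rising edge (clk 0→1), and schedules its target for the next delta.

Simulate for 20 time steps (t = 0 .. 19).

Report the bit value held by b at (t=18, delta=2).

0

[bits: e,clk,f,d,a,c,b]
t=0: Δ0=0000001 Δ1=0100001 Δ2=0100100 Δ3=1100100 | 3Δ
t=1: Δ0=1100100 Δ1=1000100 | 1Δ
t=2: Δ0=1000100 Δ1=1100100 Δ2=1100010 | 2Δ
t=3: Δ0=1100010 Δ1=1000010 | 1Δ
t=4: Δ0=1000010 Δ1=1100010 Δ2=1100100 | 2Δ
t=5: Δ0=1100100 Δ1=1000100 | 1Δ
t=6: Δ0=1000100 Δ1=1100100 Δ2=1100010 | 2Δ
t=7: Δ0=1100010 Δ1=1000010 | 1Δ
t=8: Δ0=1000010 Δ1=1100010 Δ2=1100100 | 2Δ
t=9: Δ0=1100100 Δ1=1000100 | 1Δ
t=10: Δ0=1000100 Δ1=1100100 Δ2=1100010 | 2Δ
t=11: Δ0=1100010 Δ1=1000010 | 1Δ
t=12: Δ0=1000010 Δ1=1100010 Δ2=1100100 | 2Δ
t=13: Δ0=1100100 Δ1=1000100 | 1Δ
t=14: Δ0=1000100 Δ1=1100100 Δ2=1100010 | 2Δ
t=15: Δ0=1100010 Δ1=1000010 | 1Δ
t=16: Δ0=1000010 Δ1=1100010 Δ2=1100100 | 2Δ
t=17: Δ0=1100100 Δ1=1000100 | 1Δ
t=18: Δ0=1000100 Δ1=1100100 Δ2=1100010 | 2Δ
t=19: Δ0=1100010 Δ1=1000010 | 1Δ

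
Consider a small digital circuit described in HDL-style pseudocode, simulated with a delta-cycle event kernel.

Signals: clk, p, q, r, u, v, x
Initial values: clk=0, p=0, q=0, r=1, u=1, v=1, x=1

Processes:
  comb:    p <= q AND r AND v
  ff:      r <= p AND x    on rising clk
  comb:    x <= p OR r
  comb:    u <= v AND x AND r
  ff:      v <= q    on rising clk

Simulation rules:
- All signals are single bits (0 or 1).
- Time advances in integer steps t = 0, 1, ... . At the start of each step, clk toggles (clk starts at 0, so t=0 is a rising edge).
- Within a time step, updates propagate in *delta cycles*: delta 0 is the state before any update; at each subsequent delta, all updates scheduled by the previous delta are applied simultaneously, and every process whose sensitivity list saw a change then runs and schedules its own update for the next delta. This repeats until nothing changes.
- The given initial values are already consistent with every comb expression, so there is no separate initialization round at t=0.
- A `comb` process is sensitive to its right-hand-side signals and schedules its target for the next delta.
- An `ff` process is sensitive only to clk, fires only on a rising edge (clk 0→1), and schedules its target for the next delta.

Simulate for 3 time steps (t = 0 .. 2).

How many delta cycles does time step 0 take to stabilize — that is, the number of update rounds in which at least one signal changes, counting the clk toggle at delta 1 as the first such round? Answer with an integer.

3

t=0 Δ0: u=1 clk=0 v=1 x=1 q=0 r=1 p=0
  Δ1: clk:0→1
  Δ2: v:1→0, r:1→0
  Δ3: u:1→0, x:1→0
  (3Δ to stable)
t=1 Δ0: u=0 clk=1 v=0 x=0 q=0 r=0 p=0
  Δ1: clk:1→0
  (1Δ to stable)
t=2 Δ0: u=0 clk=0 v=0 x=0 q=0 r=0 p=0
  Δ1: clk:0→1
  (1Δ to stable)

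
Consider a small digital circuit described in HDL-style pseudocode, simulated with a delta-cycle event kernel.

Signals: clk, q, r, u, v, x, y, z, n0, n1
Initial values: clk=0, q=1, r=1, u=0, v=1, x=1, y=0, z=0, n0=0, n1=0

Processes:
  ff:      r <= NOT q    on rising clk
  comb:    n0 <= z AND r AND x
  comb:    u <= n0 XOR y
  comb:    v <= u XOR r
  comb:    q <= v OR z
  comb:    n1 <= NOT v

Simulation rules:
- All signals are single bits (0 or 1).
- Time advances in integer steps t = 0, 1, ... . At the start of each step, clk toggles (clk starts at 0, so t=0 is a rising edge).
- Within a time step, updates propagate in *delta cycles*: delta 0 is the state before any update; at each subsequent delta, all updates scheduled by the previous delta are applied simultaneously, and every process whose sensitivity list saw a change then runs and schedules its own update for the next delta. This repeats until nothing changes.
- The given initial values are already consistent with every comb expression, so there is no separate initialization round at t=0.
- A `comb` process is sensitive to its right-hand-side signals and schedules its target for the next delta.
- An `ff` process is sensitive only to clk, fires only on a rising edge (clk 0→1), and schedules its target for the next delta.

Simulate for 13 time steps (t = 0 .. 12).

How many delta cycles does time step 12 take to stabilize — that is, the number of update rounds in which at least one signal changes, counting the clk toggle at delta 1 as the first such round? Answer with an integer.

[bits: v,x,z,n0,clk,y,n1,r,u,q]
t=0: Δ0=1100000101 Δ1=1100100101 Δ2=1100100001 Δ3=0100100001 Δ4=0100101000 | 4Δ
t=1: Δ0=0100101000 Δ1=0100001000 | 1Δ
t=2: Δ0=0100001000 Δ1=0100101000 Δ2=0100101100 Δ3=1100101100 Δ4=1100100101 | 4Δ
t=3: Δ0=1100100101 Δ1=1100000101 | 1Δ
t=4: Δ0=1100000101 Δ1=1100100101 Δ2=1100100001 Δ3=0100100001 Δ4=0100101000 | 4Δ
t=5: Δ0=0100101000 Δ1=0100001000 | 1Δ
t=6: Δ0=0100001000 Δ1=0100101000 Δ2=0100101100 Δ3=1100101100 Δ4=1100100101 | 4Δ
t=7: Δ0=1100100101 Δ1=1100000101 | 1Δ
t=8: Δ0=1100000101 Δ1=1100100101 Δ2=1100100001 Δ3=0100100001 Δ4=0100101000 | 4Δ
t=9: Δ0=0100101000 Δ1=0100001000 | 1Δ
t=10: Δ0=0100001000 Δ1=0100101000 Δ2=0100101100 Δ3=1100101100 Δ4=1100100101 | 4Δ
t=11: Δ0=1100100101 Δ1=1100000101 | 1Δ
t=12: Δ0=1100000101 Δ1=1100100101 Δ2=1100100001 Δ3=0100100001 Δ4=0100101000 | 4Δ

4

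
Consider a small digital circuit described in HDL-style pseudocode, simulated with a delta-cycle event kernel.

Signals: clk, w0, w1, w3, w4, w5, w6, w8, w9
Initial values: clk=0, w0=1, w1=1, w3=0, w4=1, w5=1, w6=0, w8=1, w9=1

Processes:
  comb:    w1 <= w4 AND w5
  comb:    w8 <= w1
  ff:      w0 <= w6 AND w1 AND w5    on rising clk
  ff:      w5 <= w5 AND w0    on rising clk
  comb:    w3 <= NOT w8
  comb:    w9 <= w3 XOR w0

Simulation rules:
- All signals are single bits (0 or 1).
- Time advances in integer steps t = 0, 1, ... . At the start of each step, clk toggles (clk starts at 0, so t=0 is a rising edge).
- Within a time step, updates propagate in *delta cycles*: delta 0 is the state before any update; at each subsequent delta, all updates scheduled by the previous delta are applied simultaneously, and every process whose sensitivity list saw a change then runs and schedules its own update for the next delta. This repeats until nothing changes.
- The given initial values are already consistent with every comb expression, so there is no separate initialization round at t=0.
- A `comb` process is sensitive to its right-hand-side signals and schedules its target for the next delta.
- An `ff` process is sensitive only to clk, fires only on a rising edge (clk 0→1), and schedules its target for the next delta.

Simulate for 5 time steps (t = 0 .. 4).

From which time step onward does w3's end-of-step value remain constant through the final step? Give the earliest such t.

2

t=0 Δ0: w1=1 w3=0 w0=1 w9=1 w8=1 clk=0 w4=1 w6=0 w5=1
  Δ1: clk:0→1
  Δ2: w0:1→0
  Δ3: w9:1→0
  (3Δ to stable)
t=1 Δ0: w1=1 w3=0 w0=0 w9=0 w8=1 clk=1 w4=1 w6=0 w5=1
  Δ1: clk:1→0
  (1Δ to stable)
t=2 Δ0: w1=1 w3=0 w0=0 w9=0 w8=1 clk=0 w4=1 w6=0 w5=1
  Δ1: clk:0→1
  Δ2: w5:1→0
  Δ3: w1:1→0
  Δ4: w8:1→0
  Δ5: w3:0→1
  Δ6: w9:0→1
  (6Δ to stable)
t=3 Δ0: w1=0 w3=1 w0=0 w9=1 w8=0 clk=1 w4=1 w6=0 w5=0
  Δ1: clk:1→0
  (1Δ to stable)
t=4 Δ0: w1=0 w3=1 w0=0 w9=1 w8=0 clk=0 w4=1 w6=0 w5=0
  Δ1: clk:0→1
  (1Δ to stable)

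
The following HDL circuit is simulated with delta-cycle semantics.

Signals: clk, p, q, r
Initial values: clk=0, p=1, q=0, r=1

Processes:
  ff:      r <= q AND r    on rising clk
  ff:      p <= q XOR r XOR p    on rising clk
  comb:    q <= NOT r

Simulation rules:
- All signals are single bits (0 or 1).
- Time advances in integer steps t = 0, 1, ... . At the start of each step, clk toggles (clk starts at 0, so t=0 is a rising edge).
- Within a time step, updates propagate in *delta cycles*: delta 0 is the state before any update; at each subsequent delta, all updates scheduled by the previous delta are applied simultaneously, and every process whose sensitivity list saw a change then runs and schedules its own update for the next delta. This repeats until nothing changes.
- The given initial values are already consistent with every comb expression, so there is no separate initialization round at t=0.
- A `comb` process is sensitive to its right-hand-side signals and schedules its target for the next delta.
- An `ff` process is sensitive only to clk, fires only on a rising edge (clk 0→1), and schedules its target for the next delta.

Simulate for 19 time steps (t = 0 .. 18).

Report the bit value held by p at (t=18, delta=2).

t=0 Δ0: clk=0 q=0 r=1 p=1
  Δ1: clk:0→1
  Δ2: r:1→0, p:1→0
  Δ3: q:0→1
  (3Δ to stable)
t=1 Δ0: clk=1 q=1 r=0 p=0
  Δ1: clk:1→0
  (1Δ to stable)
t=2 Δ0: clk=0 q=1 r=0 p=0
  Δ1: clk:0→1
  Δ2: p:0→1
  (2Δ to stable)
t=3 Δ0: clk=1 q=1 r=0 p=1
  Δ1: clk:1→0
  (1Δ to stable)
t=4 Δ0: clk=0 q=1 r=0 p=1
  Δ1: clk:0→1
  Δ2: p:1→0
  (2Δ to stable)
t=5 Δ0: clk=1 q=1 r=0 p=0
  Δ1: clk:1→0
  (1Δ to stable)
t=6 Δ0: clk=0 q=1 r=0 p=0
  Δ1: clk:0→1
  Δ2: p:0→1
  (2Δ to stable)
t=7 Δ0: clk=1 q=1 r=0 p=1
  Δ1: clk:1→0
  (1Δ to stable)
t=8 Δ0: clk=0 q=1 r=0 p=1
  Δ1: clk:0→1
  Δ2: p:1→0
  (2Δ to stable)
t=9 Δ0: clk=1 q=1 r=0 p=0
  Δ1: clk:1→0
  (1Δ to stable)
t=10 Δ0: clk=0 q=1 r=0 p=0
  Δ1: clk:0→1
  Δ2: p:0→1
  (2Δ to stable)
t=11 Δ0: clk=1 q=1 r=0 p=1
  Δ1: clk:1→0
  (1Δ to stable)
t=12 Δ0: clk=0 q=1 r=0 p=1
  Δ1: clk:0→1
  Δ2: p:1→0
  (2Δ to stable)
t=13 Δ0: clk=1 q=1 r=0 p=0
  Δ1: clk:1→0
  (1Δ to stable)
t=14 Δ0: clk=0 q=1 r=0 p=0
  Δ1: clk:0→1
  Δ2: p:0→1
  (2Δ to stable)
t=15 Δ0: clk=1 q=1 r=0 p=1
  Δ1: clk:1→0
  (1Δ to stable)
t=16 Δ0: clk=0 q=1 r=0 p=1
  Δ1: clk:0→1
  Δ2: p:1→0
  (2Δ to stable)
t=17 Δ0: clk=1 q=1 r=0 p=0
  Δ1: clk:1→0
  (1Δ to stable)
t=18 Δ0: clk=0 q=1 r=0 p=0
  Δ1: clk:0→1
  Δ2: p:0→1
  (2Δ to stable)

1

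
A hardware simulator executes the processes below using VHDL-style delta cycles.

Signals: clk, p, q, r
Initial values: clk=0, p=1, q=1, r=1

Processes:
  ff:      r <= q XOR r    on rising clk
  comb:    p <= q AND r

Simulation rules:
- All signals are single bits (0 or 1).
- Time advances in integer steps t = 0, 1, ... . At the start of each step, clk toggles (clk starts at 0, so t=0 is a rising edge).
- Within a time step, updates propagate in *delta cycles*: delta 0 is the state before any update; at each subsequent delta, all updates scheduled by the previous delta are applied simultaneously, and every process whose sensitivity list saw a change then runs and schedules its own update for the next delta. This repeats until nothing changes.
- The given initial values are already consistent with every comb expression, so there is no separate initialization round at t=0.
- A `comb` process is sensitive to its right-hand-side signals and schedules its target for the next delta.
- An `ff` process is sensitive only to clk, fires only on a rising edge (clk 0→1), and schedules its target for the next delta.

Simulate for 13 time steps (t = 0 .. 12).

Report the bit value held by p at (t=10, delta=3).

1

t0.Δ0 clk=0 p=1 q=1 r=1
t0.Δ1 clk=1 p=1 q=1 r=1
t0.Δ2 clk=1 p=1 q=1 r=0
t0.Δ3 clk=1 p=0 q=1 r=0
t1.Δ0 clk=1 p=0 q=1 r=0
t1.Δ1 clk=0 p=0 q=1 r=0
t2.Δ0 clk=0 p=0 q=1 r=0
t2.Δ1 clk=1 p=0 q=1 r=0
t2.Δ2 clk=1 p=0 q=1 r=1
t2.Δ3 clk=1 p=1 q=1 r=1
t3.Δ0 clk=1 p=1 q=1 r=1
t3.Δ1 clk=0 p=1 q=1 r=1
t4.Δ0 clk=0 p=1 q=1 r=1
t4.Δ1 clk=1 p=1 q=1 r=1
t4.Δ2 clk=1 p=1 q=1 r=0
t4.Δ3 clk=1 p=0 q=1 r=0
t5.Δ0 clk=1 p=0 q=1 r=0
t5.Δ1 clk=0 p=0 q=1 r=0
t6.Δ0 clk=0 p=0 q=1 r=0
t6.Δ1 clk=1 p=0 q=1 r=0
t6.Δ2 clk=1 p=0 q=1 r=1
t6.Δ3 clk=1 p=1 q=1 r=1
t7.Δ0 clk=1 p=1 q=1 r=1
t7.Δ1 clk=0 p=1 q=1 r=1
t8.Δ0 clk=0 p=1 q=1 r=1
t8.Δ1 clk=1 p=1 q=1 r=1
t8.Δ2 clk=1 p=1 q=1 r=0
t8.Δ3 clk=1 p=0 q=1 r=0
t9.Δ0 clk=1 p=0 q=1 r=0
t9.Δ1 clk=0 p=0 q=1 r=0
t10.Δ0 clk=0 p=0 q=1 r=0
t10.Δ1 clk=1 p=0 q=1 r=0
t10.Δ2 clk=1 p=0 q=1 r=1
t10.Δ3 clk=1 p=1 q=1 r=1
t11.Δ0 clk=1 p=1 q=1 r=1
t11.Δ1 clk=0 p=1 q=1 r=1
t12.Δ0 clk=0 p=1 q=1 r=1
t12.Δ1 clk=1 p=1 q=1 r=1
t12.Δ2 clk=1 p=1 q=1 r=0
t12.Δ3 clk=1 p=0 q=1 r=0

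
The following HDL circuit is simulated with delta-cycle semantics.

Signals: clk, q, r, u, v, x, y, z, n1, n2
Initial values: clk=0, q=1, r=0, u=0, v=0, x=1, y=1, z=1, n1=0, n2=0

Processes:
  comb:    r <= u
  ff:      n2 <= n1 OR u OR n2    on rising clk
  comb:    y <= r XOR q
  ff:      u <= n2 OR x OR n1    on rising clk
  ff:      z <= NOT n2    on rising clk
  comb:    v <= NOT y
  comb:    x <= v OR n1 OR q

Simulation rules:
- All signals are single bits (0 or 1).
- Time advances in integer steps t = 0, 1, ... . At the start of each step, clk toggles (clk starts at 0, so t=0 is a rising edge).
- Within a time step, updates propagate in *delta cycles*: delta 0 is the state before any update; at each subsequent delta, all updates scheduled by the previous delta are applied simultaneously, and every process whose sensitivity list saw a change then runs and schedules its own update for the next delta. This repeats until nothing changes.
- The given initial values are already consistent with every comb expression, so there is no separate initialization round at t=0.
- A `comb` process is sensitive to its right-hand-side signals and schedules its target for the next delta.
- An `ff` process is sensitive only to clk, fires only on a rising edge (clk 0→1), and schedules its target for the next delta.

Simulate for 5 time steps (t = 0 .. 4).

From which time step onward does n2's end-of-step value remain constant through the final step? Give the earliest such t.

t0.Δ0 n1=0 z=1 q=1 y=1 r=0 v=0 n2=0 x=1 u=0 clk=0
t0.Δ1 n1=0 z=1 q=1 y=1 r=0 v=0 n2=0 x=1 u=0 clk=1
t0.Δ2 n1=0 z=1 q=1 y=1 r=0 v=0 n2=0 x=1 u=1 clk=1
t0.Δ3 n1=0 z=1 q=1 y=1 r=1 v=0 n2=0 x=1 u=1 clk=1
t0.Δ4 n1=0 z=1 q=1 y=0 r=1 v=0 n2=0 x=1 u=1 clk=1
t0.Δ5 n1=0 z=1 q=1 y=0 r=1 v=1 n2=0 x=1 u=1 clk=1
t1.Δ0 n1=0 z=1 q=1 y=0 r=1 v=1 n2=0 x=1 u=1 clk=1
t1.Δ1 n1=0 z=1 q=1 y=0 r=1 v=1 n2=0 x=1 u=1 clk=0
t2.Δ0 n1=0 z=1 q=1 y=0 r=1 v=1 n2=0 x=1 u=1 clk=0
t2.Δ1 n1=0 z=1 q=1 y=0 r=1 v=1 n2=0 x=1 u=1 clk=1
t2.Δ2 n1=0 z=1 q=1 y=0 r=1 v=1 n2=1 x=1 u=1 clk=1
t3.Δ0 n1=0 z=1 q=1 y=0 r=1 v=1 n2=1 x=1 u=1 clk=1
t3.Δ1 n1=0 z=1 q=1 y=0 r=1 v=1 n2=1 x=1 u=1 clk=0
t4.Δ0 n1=0 z=1 q=1 y=0 r=1 v=1 n2=1 x=1 u=1 clk=0
t4.Δ1 n1=0 z=1 q=1 y=0 r=1 v=1 n2=1 x=1 u=1 clk=1
t4.Δ2 n1=0 z=0 q=1 y=0 r=1 v=1 n2=1 x=1 u=1 clk=1

2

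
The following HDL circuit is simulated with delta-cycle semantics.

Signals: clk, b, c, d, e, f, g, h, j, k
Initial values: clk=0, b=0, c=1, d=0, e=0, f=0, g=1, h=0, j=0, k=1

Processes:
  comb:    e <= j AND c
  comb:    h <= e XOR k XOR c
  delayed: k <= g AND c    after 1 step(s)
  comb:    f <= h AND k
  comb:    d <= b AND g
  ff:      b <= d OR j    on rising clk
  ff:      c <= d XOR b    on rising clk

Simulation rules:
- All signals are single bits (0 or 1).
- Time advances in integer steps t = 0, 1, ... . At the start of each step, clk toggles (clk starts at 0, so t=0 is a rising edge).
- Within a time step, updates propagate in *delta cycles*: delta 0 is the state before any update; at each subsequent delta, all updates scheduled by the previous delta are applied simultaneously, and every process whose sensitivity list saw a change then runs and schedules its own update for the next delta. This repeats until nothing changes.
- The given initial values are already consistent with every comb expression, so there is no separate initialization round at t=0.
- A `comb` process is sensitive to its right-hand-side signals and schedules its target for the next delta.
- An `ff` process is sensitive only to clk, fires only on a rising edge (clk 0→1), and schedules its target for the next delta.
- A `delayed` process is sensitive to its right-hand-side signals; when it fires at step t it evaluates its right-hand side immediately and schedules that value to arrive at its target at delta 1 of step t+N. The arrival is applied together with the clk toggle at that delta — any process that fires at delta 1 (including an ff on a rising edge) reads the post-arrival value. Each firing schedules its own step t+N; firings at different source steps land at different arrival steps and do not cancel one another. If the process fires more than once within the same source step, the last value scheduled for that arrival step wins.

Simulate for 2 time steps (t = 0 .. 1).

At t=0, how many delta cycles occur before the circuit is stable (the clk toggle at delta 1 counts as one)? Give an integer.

4

t0.Δ0 f=0 d=0 c=1 j=0 g=1 b=0 k=1 h=0 e=0 clk=0
t0.Δ1 f=0 d=0 c=1 j=0 g=1 b=0 k=1 h=0 e=0 clk=1
t0.Δ2 f=0 d=0 c=0 j=0 g=1 b=0 k=1 h=0 e=0 clk=1
t0.Δ3 f=0 d=0 c=0 j=0 g=1 b=0 k=1 h=1 e=0 clk=1
t0.Δ4 f=1 d=0 c=0 j=0 g=1 b=0 k=1 h=1 e=0 clk=1
t1.Δ0 f=1 d=0 c=0 j=0 g=1 b=0 k=1 h=1 e=0 clk=1
t1.Δ1 f=1 d=0 c=0 j=0 g=1 b=0 k=0 h=1 e=0 clk=0
t1.Δ2 f=0 d=0 c=0 j=0 g=1 b=0 k=0 h=0 e=0 clk=0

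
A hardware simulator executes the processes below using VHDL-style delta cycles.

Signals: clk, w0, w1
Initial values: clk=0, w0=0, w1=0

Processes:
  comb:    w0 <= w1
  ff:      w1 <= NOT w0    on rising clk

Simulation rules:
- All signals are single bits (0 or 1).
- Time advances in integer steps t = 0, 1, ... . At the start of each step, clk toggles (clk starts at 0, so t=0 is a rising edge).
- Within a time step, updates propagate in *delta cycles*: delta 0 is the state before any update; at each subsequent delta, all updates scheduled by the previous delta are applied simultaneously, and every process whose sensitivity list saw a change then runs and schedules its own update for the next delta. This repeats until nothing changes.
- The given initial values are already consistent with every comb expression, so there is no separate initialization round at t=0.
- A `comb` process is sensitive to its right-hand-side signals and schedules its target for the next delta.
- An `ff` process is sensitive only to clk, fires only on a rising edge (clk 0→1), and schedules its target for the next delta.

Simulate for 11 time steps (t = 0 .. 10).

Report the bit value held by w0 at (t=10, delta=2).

1

t0.Δ0 clk=0 w1=0 w0=0
t0.Δ1 clk=1 w1=0 w0=0
t0.Δ2 clk=1 w1=1 w0=0
t0.Δ3 clk=1 w1=1 w0=1
t1.Δ0 clk=1 w1=1 w0=1
t1.Δ1 clk=0 w1=1 w0=1
t2.Δ0 clk=0 w1=1 w0=1
t2.Δ1 clk=1 w1=1 w0=1
t2.Δ2 clk=1 w1=0 w0=1
t2.Δ3 clk=1 w1=0 w0=0
t3.Δ0 clk=1 w1=0 w0=0
t3.Δ1 clk=0 w1=0 w0=0
t4.Δ0 clk=0 w1=0 w0=0
t4.Δ1 clk=1 w1=0 w0=0
t4.Δ2 clk=1 w1=1 w0=0
t4.Δ3 clk=1 w1=1 w0=1
t5.Δ0 clk=1 w1=1 w0=1
t5.Δ1 clk=0 w1=1 w0=1
t6.Δ0 clk=0 w1=1 w0=1
t6.Δ1 clk=1 w1=1 w0=1
t6.Δ2 clk=1 w1=0 w0=1
t6.Δ3 clk=1 w1=0 w0=0
t7.Δ0 clk=1 w1=0 w0=0
t7.Δ1 clk=0 w1=0 w0=0
t8.Δ0 clk=0 w1=0 w0=0
t8.Δ1 clk=1 w1=0 w0=0
t8.Δ2 clk=1 w1=1 w0=0
t8.Δ3 clk=1 w1=1 w0=1
t9.Δ0 clk=1 w1=1 w0=1
t9.Δ1 clk=0 w1=1 w0=1
t10.Δ0 clk=0 w1=1 w0=1
t10.Δ1 clk=1 w1=1 w0=1
t10.Δ2 clk=1 w1=0 w0=1
t10.Δ3 clk=1 w1=0 w0=0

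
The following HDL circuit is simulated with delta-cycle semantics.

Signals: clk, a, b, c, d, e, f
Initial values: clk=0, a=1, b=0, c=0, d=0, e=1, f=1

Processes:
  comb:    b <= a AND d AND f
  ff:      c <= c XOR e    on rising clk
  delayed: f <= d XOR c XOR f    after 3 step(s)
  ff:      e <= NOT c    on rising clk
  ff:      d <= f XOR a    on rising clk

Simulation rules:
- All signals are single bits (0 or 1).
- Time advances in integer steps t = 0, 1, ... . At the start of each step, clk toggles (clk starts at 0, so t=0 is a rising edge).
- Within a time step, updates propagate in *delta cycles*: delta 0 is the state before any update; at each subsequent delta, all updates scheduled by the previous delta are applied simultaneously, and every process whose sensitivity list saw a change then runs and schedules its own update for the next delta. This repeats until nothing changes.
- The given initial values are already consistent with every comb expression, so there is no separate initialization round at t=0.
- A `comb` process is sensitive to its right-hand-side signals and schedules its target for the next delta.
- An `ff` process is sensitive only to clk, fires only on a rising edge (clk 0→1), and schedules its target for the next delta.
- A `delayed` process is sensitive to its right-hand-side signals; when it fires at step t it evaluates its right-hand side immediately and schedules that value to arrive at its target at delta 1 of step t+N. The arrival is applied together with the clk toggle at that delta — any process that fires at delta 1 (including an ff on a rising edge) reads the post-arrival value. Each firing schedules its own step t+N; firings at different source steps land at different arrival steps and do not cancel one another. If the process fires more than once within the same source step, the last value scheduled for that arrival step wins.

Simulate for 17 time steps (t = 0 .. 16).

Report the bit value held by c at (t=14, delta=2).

0

[bits: a,d,c,b,e,clk,f]
t=0: Δ0=1000101 Δ1=1000111 Δ2=1010111 | 2Δ
t=1: Δ0=1010111 Δ1=1010101 | 1Δ
t=2: Δ0=1010101 Δ1=1010111 Δ2=1000011 | 2Δ
t=3: Δ0=1000011 Δ1=1000000 | 1Δ
t=4: Δ0=1000000 Δ1=1000010 Δ2=1100110 | 2Δ
t=5: Δ0=1100110 Δ1=1100101 Δ2=1101101 | 2Δ
t=6: Δ0=1101101 Δ1=1101110 Δ2=1110110 | 2Δ
t=7: Δ0=1110110 Δ1=1110101 Δ2=1111101 | 2Δ
t=8: Δ0=1111101 Δ1=1111110 Δ2=1100010 | 2Δ
t=9: Δ0=1100010 Δ1=1100000 | 1Δ
t=10: Δ0=1100000 Δ1=1100011 Δ2=1001111 Δ3=1000111 | 3Δ
t=11: Δ0=1000111 Δ1=1000101 | 1Δ
t=12: Δ0=1000101 Δ1=1000111 Δ2=1010111 | 2Δ
t=13: Δ0=1010111 Δ1=1010101 | 1Δ
t=14: Δ0=1010101 Δ1=1010111 Δ2=1000011 | 2Δ
t=15: Δ0=1000011 Δ1=1000000 | 1Δ
t=16: Δ0=1000000 Δ1=1000010 Δ2=1100110 | 2Δ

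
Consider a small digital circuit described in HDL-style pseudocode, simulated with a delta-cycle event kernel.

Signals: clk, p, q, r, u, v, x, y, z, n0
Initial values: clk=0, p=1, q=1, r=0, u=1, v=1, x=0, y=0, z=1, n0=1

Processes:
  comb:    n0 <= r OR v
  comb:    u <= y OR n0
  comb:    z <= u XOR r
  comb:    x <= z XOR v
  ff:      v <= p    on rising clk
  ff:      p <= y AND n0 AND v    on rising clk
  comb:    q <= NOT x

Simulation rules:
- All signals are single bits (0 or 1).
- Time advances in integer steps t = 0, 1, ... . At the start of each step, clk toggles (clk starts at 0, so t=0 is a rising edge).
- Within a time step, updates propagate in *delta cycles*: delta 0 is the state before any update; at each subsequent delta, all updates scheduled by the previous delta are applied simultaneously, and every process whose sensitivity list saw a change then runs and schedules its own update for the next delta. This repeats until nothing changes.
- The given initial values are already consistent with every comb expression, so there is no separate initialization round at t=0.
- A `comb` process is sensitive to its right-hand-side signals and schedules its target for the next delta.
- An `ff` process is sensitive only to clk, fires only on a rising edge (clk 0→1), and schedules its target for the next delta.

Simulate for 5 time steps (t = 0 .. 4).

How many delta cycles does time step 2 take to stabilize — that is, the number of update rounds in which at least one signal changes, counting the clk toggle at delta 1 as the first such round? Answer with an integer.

7

t0.Δ0 y=0 n0=1 z=1 q=1 u=1 v=1 p=1 x=0 clk=0 r=0
t0.Δ1 y=0 n0=1 z=1 q=1 u=1 v=1 p=1 x=0 clk=1 r=0
t0.Δ2 y=0 n0=1 z=1 q=1 u=1 v=1 p=0 x=0 clk=1 r=0
t1.Δ0 y=0 n0=1 z=1 q=1 u=1 v=1 p=0 x=0 clk=1 r=0
t1.Δ1 y=0 n0=1 z=1 q=1 u=1 v=1 p=0 x=0 clk=0 r=0
t2.Δ0 y=0 n0=1 z=1 q=1 u=1 v=1 p=0 x=0 clk=0 r=0
t2.Δ1 y=0 n0=1 z=1 q=1 u=1 v=1 p=0 x=0 clk=1 r=0
t2.Δ2 y=0 n0=1 z=1 q=1 u=1 v=0 p=0 x=0 clk=1 r=0
t2.Δ3 y=0 n0=0 z=1 q=1 u=1 v=0 p=0 x=1 clk=1 r=0
t2.Δ4 y=0 n0=0 z=1 q=0 u=0 v=0 p=0 x=1 clk=1 r=0
t2.Δ5 y=0 n0=0 z=0 q=0 u=0 v=0 p=0 x=1 clk=1 r=0
t2.Δ6 y=0 n0=0 z=0 q=0 u=0 v=0 p=0 x=0 clk=1 r=0
t2.Δ7 y=0 n0=0 z=0 q=1 u=0 v=0 p=0 x=0 clk=1 r=0
t3.Δ0 y=0 n0=0 z=0 q=1 u=0 v=0 p=0 x=0 clk=1 r=0
t3.Δ1 y=0 n0=0 z=0 q=1 u=0 v=0 p=0 x=0 clk=0 r=0
t4.Δ0 y=0 n0=0 z=0 q=1 u=0 v=0 p=0 x=0 clk=0 r=0
t4.Δ1 y=0 n0=0 z=0 q=1 u=0 v=0 p=0 x=0 clk=1 r=0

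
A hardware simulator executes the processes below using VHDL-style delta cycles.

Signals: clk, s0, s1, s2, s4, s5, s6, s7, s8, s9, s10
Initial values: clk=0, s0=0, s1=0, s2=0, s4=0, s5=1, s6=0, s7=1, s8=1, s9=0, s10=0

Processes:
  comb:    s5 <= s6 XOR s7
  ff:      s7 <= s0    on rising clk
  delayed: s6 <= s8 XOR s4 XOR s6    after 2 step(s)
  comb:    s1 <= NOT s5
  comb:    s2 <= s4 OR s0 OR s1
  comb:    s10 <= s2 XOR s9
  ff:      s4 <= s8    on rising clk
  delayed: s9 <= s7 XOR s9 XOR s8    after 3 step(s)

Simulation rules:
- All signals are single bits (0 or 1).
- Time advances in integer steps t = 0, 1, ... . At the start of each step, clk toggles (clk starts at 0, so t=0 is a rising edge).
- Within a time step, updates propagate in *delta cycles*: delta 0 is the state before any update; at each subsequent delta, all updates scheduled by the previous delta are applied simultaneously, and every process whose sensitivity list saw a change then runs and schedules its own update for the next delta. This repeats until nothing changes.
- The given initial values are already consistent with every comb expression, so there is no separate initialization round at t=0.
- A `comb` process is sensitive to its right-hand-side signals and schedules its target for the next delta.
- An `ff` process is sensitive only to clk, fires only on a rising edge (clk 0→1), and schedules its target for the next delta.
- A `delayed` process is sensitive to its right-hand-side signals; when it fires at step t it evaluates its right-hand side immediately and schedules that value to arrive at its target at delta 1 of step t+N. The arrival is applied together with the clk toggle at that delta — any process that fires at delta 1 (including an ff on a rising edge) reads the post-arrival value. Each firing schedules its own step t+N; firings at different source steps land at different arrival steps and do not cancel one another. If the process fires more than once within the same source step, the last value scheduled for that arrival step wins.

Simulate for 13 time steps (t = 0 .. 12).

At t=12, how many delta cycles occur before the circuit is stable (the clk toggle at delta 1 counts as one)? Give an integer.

t0.Δ0 s2=0 s5=1 s9=0 s10=0 s7=1 s1=0 s8=1 s6=0 clk=0 s4=0 s0=0
t0.Δ1 s2=0 s5=1 s9=0 s10=0 s7=1 s1=0 s8=1 s6=0 clk=1 s4=0 s0=0
t0.Δ2 s2=0 s5=1 s9=0 s10=0 s7=0 s1=0 s8=1 s6=0 clk=1 s4=1 s0=0
t0.Δ3 s2=1 s5=0 s9=0 s10=0 s7=0 s1=0 s8=1 s6=0 clk=1 s4=1 s0=0
t0.Δ4 s2=1 s5=0 s9=0 s10=1 s7=0 s1=1 s8=1 s6=0 clk=1 s4=1 s0=0
t1.Δ0 s2=1 s5=0 s9=0 s10=1 s7=0 s1=1 s8=1 s6=0 clk=1 s4=1 s0=0
t1.Δ1 s2=1 s5=0 s9=0 s10=1 s7=0 s1=1 s8=1 s6=0 clk=0 s4=1 s0=0
t2.Δ0 s2=1 s5=0 s9=0 s10=1 s7=0 s1=1 s8=1 s6=0 clk=0 s4=1 s0=0
t2.Δ1 s2=1 s5=0 s9=0 s10=1 s7=0 s1=1 s8=1 s6=0 clk=1 s4=1 s0=0
t3.Δ0 s2=1 s5=0 s9=0 s10=1 s7=0 s1=1 s8=1 s6=0 clk=1 s4=1 s0=0
t3.Δ1 s2=1 s5=0 s9=1 s10=1 s7=0 s1=1 s8=1 s6=0 clk=0 s4=1 s0=0
t3.Δ2 s2=1 s5=0 s9=1 s10=0 s7=0 s1=1 s8=1 s6=0 clk=0 s4=1 s0=0
t4.Δ0 s2=1 s5=0 s9=1 s10=0 s7=0 s1=1 s8=1 s6=0 clk=0 s4=1 s0=0
t4.Δ1 s2=1 s5=0 s9=1 s10=0 s7=0 s1=1 s8=1 s6=0 clk=1 s4=1 s0=0
t5.Δ0 s2=1 s5=0 s9=1 s10=0 s7=0 s1=1 s8=1 s6=0 clk=1 s4=1 s0=0
t5.Δ1 s2=1 s5=0 s9=1 s10=0 s7=0 s1=1 s8=1 s6=0 clk=0 s4=1 s0=0
t6.Δ0 s2=1 s5=0 s9=1 s10=0 s7=0 s1=1 s8=1 s6=0 clk=0 s4=1 s0=0
t6.Δ1 s2=1 s5=0 s9=0 s10=0 s7=0 s1=1 s8=1 s6=0 clk=1 s4=1 s0=0
t6.Δ2 s2=1 s5=0 s9=0 s10=1 s7=0 s1=1 s8=1 s6=0 clk=1 s4=1 s0=0
t7.Δ0 s2=1 s5=0 s9=0 s10=1 s7=0 s1=1 s8=1 s6=0 clk=1 s4=1 s0=0
t7.Δ1 s2=1 s5=0 s9=0 s10=1 s7=0 s1=1 s8=1 s6=0 clk=0 s4=1 s0=0
t8.Δ0 s2=1 s5=0 s9=0 s10=1 s7=0 s1=1 s8=1 s6=0 clk=0 s4=1 s0=0
t8.Δ1 s2=1 s5=0 s9=0 s10=1 s7=0 s1=1 s8=1 s6=0 clk=1 s4=1 s0=0
t9.Δ0 s2=1 s5=0 s9=0 s10=1 s7=0 s1=1 s8=1 s6=0 clk=1 s4=1 s0=0
t9.Δ1 s2=1 s5=0 s9=1 s10=1 s7=0 s1=1 s8=1 s6=0 clk=0 s4=1 s0=0
t9.Δ2 s2=1 s5=0 s9=1 s10=0 s7=0 s1=1 s8=1 s6=0 clk=0 s4=1 s0=0
t10.Δ0 s2=1 s5=0 s9=1 s10=0 s7=0 s1=1 s8=1 s6=0 clk=0 s4=1 s0=0
t10.Δ1 s2=1 s5=0 s9=1 s10=0 s7=0 s1=1 s8=1 s6=0 clk=1 s4=1 s0=0
t11.Δ0 s2=1 s5=0 s9=1 s10=0 s7=0 s1=1 s8=1 s6=0 clk=1 s4=1 s0=0
t11.Δ1 s2=1 s5=0 s9=1 s10=0 s7=0 s1=1 s8=1 s6=0 clk=0 s4=1 s0=0
t12.Δ0 s2=1 s5=0 s9=1 s10=0 s7=0 s1=1 s8=1 s6=0 clk=0 s4=1 s0=0
t12.Δ1 s2=1 s5=0 s9=0 s10=0 s7=0 s1=1 s8=1 s6=0 clk=1 s4=1 s0=0
t12.Δ2 s2=1 s5=0 s9=0 s10=1 s7=0 s1=1 s8=1 s6=0 clk=1 s4=1 s0=0

2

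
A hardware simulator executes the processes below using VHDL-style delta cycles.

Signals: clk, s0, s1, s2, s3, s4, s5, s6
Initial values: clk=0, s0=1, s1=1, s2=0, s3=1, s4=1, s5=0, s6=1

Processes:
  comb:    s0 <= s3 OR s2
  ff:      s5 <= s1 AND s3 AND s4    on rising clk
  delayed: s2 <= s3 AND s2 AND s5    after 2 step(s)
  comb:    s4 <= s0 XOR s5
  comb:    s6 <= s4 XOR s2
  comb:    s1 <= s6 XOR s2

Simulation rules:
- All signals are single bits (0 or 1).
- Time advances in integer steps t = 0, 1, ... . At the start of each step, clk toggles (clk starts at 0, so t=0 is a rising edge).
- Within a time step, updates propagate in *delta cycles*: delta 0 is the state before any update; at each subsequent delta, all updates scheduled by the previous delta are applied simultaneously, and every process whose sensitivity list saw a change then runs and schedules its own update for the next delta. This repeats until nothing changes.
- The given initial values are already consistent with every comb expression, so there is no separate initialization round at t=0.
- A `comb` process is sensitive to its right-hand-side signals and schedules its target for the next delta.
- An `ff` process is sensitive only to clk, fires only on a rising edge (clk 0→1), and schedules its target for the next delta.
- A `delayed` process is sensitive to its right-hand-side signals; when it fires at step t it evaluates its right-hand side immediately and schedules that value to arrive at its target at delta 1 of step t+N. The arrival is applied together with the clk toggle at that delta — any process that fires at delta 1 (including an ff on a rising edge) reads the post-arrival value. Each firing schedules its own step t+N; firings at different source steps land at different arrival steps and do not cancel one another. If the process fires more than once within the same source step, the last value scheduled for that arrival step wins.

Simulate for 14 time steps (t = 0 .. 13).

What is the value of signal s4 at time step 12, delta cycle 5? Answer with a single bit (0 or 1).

t0.Δ0 clk=0 s5=0 s6=1 s1=1 s2=0 s4=1 s0=1 s3=1
t0.Δ1 clk=1 s5=0 s6=1 s1=1 s2=0 s4=1 s0=1 s3=1
t0.Δ2 clk=1 s5=1 s6=1 s1=1 s2=0 s4=1 s0=1 s3=1
t0.Δ3 clk=1 s5=1 s6=1 s1=1 s2=0 s4=0 s0=1 s3=1
t0.Δ4 clk=1 s5=1 s6=0 s1=1 s2=0 s4=0 s0=1 s3=1
t0.Δ5 clk=1 s5=1 s6=0 s1=0 s2=0 s4=0 s0=1 s3=1
t1.Δ0 clk=1 s5=1 s6=0 s1=0 s2=0 s4=0 s0=1 s3=1
t1.Δ1 clk=0 s5=1 s6=0 s1=0 s2=0 s4=0 s0=1 s3=1
t2.Δ0 clk=0 s5=1 s6=0 s1=0 s2=0 s4=0 s0=1 s3=1
t2.Δ1 clk=1 s5=1 s6=0 s1=0 s2=0 s4=0 s0=1 s3=1
t2.Δ2 clk=1 s5=0 s6=0 s1=0 s2=0 s4=0 s0=1 s3=1
t2.Δ3 clk=1 s5=0 s6=0 s1=0 s2=0 s4=1 s0=1 s3=1
t2.Δ4 clk=1 s5=0 s6=1 s1=0 s2=0 s4=1 s0=1 s3=1
t2.Δ5 clk=1 s5=0 s6=1 s1=1 s2=0 s4=1 s0=1 s3=1
t3.Δ0 clk=1 s5=0 s6=1 s1=1 s2=0 s4=1 s0=1 s3=1
t3.Δ1 clk=0 s5=0 s6=1 s1=1 s2=0 s4=1 s0=1 s3=1
t4.Δ0 clk=0 s5=0 s6=1 s1=1 s2=0 s4=1 s0=1 s3=1
t4.Δ1 clk=1 s5=0 s6=1 s1=1 s2=0 s4=1 s0=1 s3=1
t4.Δ2 clk=1 s5=1 s6=1 s1=1 s2=0 s4=1 s0=1 s3=1
t4.Δ3 clk=1 s5=1 s6=1 s1=1 s2=0 s4=0 s0=1 s3=1
t4.Δ4 clk=1 s5=1 s6=0 s1=1 s2=0 s4=0 s0=1 s3=1
t4.Δ5 clk=1 s5=1 s6=0 s1=0 s2=0 s4=0 s0=1 s3=1
t5.Δ0 clk=1 s5=1 s6=0 s1=0 s2=0 s4=0 s0=1 s3=1
t5.Δ1 clk=0 s5=1 s6=0 s1=0 s2=0 s4=0 s0=1 s3=1
t6.Δ0 clk=0 s5=1 s6=0 s1=0 s2=0 s4=0 s0=1 s3=1
t6.Δ1 clk=1 s5=1 s6=0 s1=0 s2=0 s4=0 s0=1 s3=1
t6.Δ2 clk=1 s5=0 s6=0 s1=0 s2=0 s4=0 s0=1 s3=1
t6.Δ3 clk=1 s5=0 s6=0 s1=0 s2=0 s4=1 s0=1 s3=1
t6.Δ4 clk=1 s5=0 s6=1 s1=0 s2=0 s4=1 s0=1 s3=1
t6.Δ5 clk=1 s5=0 s6=1 s1=1 s2=0 s4=1 s0=1 s3=1
t7.Δ0 clk=1 s5=0 s6=1 s1=1 s2=0 s4=1 s0=1 s3=1
t7.Δ1 clk=0 s5=0 s6=1 s1=1 s2=0 s4=1 s0=1 s3=1
t8.Δ0 clk=0 s5=0 s6=1 s1=1 s2=0 s4=1 s0=1 s3=1
t8.Δ1 clk=1 s5=0 s6=1 s1=1 s2=0 s4=1 s0=1 s3=1
t8.Δ2 clk=1 s5=1 s6=1 s1=1 s2=0 s4=1 s0=1 s3=1
t8.Δ3 clk=1 s5=1 s6=1 s1=1 s2=0 s4=0 s0=1 s3=1
t8.Δ4 clk=1 s5=1 s6=0 s1=1 s2=0 s4=0 s0=1 s3=1
t8.Δ5 clk=1 s5=1 s6=0 s1=0 s2=0 s4=0 s0=1 s3=1
t9.Δ0 clk=1 s5=1 s6=0 s1=0 s2=0 s4=0 s0=1 s3=1
t9.Δ1 clk=0 s5=1 s6=0 s1=0 s2=0 s4=0 s0=1 s3=1
t10.Δ0 clk=0 s5=1 s6=0 s1=0 s2=0 s4=0 s0=1 s3=1
t10.Δ1 clk=1 s5=1 s6=0 s1=0 s2=0 s4=0 s0=1 s3=1
t10.Δ2 clk=1 s5=0 s6=0 s1=0 s2=0 s4=0 s0=1 s3=1
t10.Δ3 clk=1 s5=0 s6=0 s1=0 s2=0 s4=1 s0=1 s3=1
t10.Δ4 clk=1 s5=0 s6=1 s1=0 s2=0 s4=1 s0=1 s3=1
t10.Δ5 clk=1 s5=0 s6=1 s1=1 s2=0 s4=1 s0=1 s3=1
t11.Δ0 clk=1 s5=0 s6=1 s1=1 s2=0 s4=1 s0=1 s3=1
t11.Δ1 clk=0 s5=0 s6=1 s1=1 s2=0 s4=1 s0=1 s3=1
t12.Δ0 clk=0 s5=0 s6=1 s1=1 s2=0 s4=1 s0=1 s3=1
t12.Δ1 clk=1 s5=0 s6=1 s1=1 s2=0 s4=1 s0=1 s3=1
t12.Δ2 clk=1 s5=1 s6=1 s1=1 s2=0 s4=1 s0=1 s3=1
t12.Δ3 clk=1 s5=1 s6=1 s1=1 s2=0 s4=0 s0=1 s3=1
t12.Δ4 clk=1 s5=1 s6=0 s1=1 s2=0 s4=0 s0=1 s3=1
t12.Δ5 clk=1 s5=1 s6=0 s1=0 s2=0 s4=0 s0=1 s3=1
t13.Δ0 clk=1 s5=1 s6=0 s1=0 s2=0 s4=0 s0=1 s3=1
t13.Δ1 clk=0 s5=1 s6=0 s1=0 s2=0 s4=0 s0=1 s3=1

0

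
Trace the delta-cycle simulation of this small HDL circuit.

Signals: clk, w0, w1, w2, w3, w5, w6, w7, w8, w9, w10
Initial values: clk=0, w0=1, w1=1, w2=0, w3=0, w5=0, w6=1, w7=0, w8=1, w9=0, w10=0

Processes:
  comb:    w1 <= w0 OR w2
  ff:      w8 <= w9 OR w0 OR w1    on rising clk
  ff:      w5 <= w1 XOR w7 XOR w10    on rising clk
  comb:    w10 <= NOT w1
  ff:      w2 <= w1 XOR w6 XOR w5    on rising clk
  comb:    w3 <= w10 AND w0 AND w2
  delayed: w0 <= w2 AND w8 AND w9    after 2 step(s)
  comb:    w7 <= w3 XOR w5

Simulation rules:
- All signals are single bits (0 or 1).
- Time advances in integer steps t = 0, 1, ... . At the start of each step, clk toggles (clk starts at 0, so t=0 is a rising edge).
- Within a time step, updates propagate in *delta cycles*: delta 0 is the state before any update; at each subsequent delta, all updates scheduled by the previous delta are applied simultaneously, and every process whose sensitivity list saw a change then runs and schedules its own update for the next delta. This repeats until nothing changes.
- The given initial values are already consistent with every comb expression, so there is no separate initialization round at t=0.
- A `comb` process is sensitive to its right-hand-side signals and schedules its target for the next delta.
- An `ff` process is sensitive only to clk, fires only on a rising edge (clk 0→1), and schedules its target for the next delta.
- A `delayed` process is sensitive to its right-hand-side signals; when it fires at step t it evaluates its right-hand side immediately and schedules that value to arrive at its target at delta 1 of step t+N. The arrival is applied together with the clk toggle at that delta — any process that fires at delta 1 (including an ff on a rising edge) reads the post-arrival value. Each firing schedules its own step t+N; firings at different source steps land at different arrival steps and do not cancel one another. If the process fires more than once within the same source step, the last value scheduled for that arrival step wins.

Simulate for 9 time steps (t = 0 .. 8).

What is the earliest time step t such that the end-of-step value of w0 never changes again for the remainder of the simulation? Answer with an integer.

t0.Δ0 w0=1 w7=0 w2=0 w3=0 w10=0 clk=0 w8=1 w1=1 w6=1 w5=0 w9=0
t0.Δ1 w0=1 w7=0 w2=0 w3=0 w10=0 clk=1 w8=1 w1=1 w6=1 w5=0 w9=0
t0.Δ2 w0=1 w7=0 w2=0 w3=0 w10=0 clk=1 w8=1 w1=1 w6=1 w5=1 w9=0
t0.Δ3 w0=1 w7=1 w2=0 w3=0 w10=0 clk=1 w8=1 w1=1 w6=1 w5=1 w9=0
t1.Δ0 w0=1 w7=1 w2=0 w3=0 w10=0 clk=1 w8=1 w1=1 w6=1 w5=1 w9=0
t1.Δ1 w0=1 w7=1 w2=0 w3=0 w10=0 clk=0 w8=1 w1=1 w6=1 w5=1 w9=0
t2.Δ0 w0=1 w7=1 w2=0 w3=0 w10=0 clk=0 w8=1 w1=1 w6=1 w5=1 w9=0
t2.Δ1 w0=1 w7=1 w2=0 w3=0 w10=0 clk=1 w8=1 w1=1 w6=1 w5=1 w9=0
t2.Δ2 w0=1 w7=1 w2=1 w3=0 w10=0 clk=1 w8=1 w1=1 w6=1 w5=0 w9=0
t2.Δ3 w0=1 w7=0 w2=1 w3=0 w10=0 clk=1 w8=1 w1=1 w6=1 w5=0 w9=0
t3.Δ0 w0=1 w7=0 w2=1 w3=0 w10=0 clk=1 w8=1 w1=1 w6=1 w5=0 w9=0
t3.Δ1 w0=1 w7=0 w2=1 w3=0 w10=0 clk=0 w8=1 w1=1 w6=1 w5=0 w9=0
t4.Δ0 w0=1 w7=0 w2=1 w3=0 w10=0 clk=0 w8=1 w1=1 w6=1 w5=0 w9=0
t4.Δ1 w0=0 w7=0 w2=1 w3=0 w10=0 clk=1 w8=1 w1=1 w6=1 w5=0 w9=0
t4.Δ2 w0=0 w7=0 w2=0 w3=0 w10=0 clk=1 w8=1 w1=1 w6=1 w5=1 w9=0
t4.Δ3 w0=0 w7=1 w2=0 w3=0 w10=0 clk=1 w8=1 w1=0 w6=1 w5=1 w9=0
t4.Δ4 w0=0 w7=1 w2=0 w3=0 w10=1 clk=1 w8=1 w1=0 w6=1 w5=1 w9=0
t5.Δ0 w0=0 w7=1 w2=0 w3=0 w10=1 clk=1 w8=1 w1=0 w6=1 w5=1 w9=0
t5.Δ1 w0=0 w7=1 w2=0 w3=0 w10=1 clk=0 w8=1 w1=0 w6=1 w5=1 w9=0
t6.Δ0 w0=0 w7=1 w2=0 w3=0 w10=1 clk=0 w8=1 w1=0 w6=1 w5=1 w9=0
t6.Δ1 w0=0 w7=1 w2=0 w3=0 w10=1 clk=1 w8=1 w1=0 w6=1 w5=1 w9=0
t6.Δ2 w0=0 w7=1 w2=0 w3=0 w10=1 clk=1 w8=0 w1=0 w6=1 w5=0 w9=0
t6.Δ3 w0=0 w7=0 w2=0 w3=0 w10=1 clk=1 w8=0 w1=0 w6=1 w5=0 w9=0
t7.Δ0 w0=0 w7=0 w2=0 w3=0 w10=1 clk=1 w8=0 w1=0 w6=1 w5=0 w9=0
t7.Δ1 w0=0 w7=0 w2=0 w3=0 w10=1 clk=0 w8=0 w1=0 w6=1 w5=0 w9=0
t8.Δ0 w0=0 w7=0 w2=0 w3=0 w10=1 clk=0 w8=0 w1=0 w6=1 w5=0 w9=0
t8.Δ1 w0=0 w7=0 w2=0 w3=0 w10=1 clk=1 w8=0 w1=0 w6=1 w5=0 w9=0
t8.Δ2 w0=0 w7=0 w2=1 w3=0 w10=1 clk=1 w8=0 w1=0 w6=1 w5=1 w9=0
t8.Δ3 w0=0 w7=1 w2=1 w3=0 w10=1 clk=1 w8=0 w1=1 w6=1 w5=1 w9=0
t8.Δ4 w0=0 w7=1 w2=1 w3=0 w10=0 clk=1 w8=0 w1=1 w6=1 w5=1 w9=0

4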